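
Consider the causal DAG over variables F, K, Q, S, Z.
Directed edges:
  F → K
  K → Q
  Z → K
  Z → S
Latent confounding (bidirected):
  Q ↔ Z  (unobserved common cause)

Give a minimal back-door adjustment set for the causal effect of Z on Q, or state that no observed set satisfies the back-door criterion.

desc(Z)\{Z}={K,Q,S}; candidates ⊆ {F}.
Z↔Q: latent back-door arc(s) into Z.
size 0: {}; under {} Z still reaches {Q} ∋ Q.
size 1: {F}; under {F} Z still reaches {Q} ∋ Q.
Z↔Q cannot be blocked by any observed set — no back-door set.

Z→Q: no observed back-door set.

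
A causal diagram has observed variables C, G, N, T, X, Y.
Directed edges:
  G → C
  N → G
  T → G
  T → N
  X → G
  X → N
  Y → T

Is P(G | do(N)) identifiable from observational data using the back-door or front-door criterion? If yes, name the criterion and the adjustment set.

desc(N)\{N}={C,G}; candidates ⊆ {T,X,Y}.
size 0: {}; under {} N still reaches {C,G,T,X,Y} ∋ G.
size 1: {T}, {X}, {Y}; under {T} N still reaches {C,G,X} ∋ G.
{T,X}: N⊥G given {T,X} in G with N→· removed — back-door holds.
P(G|do(N)) = Σ_{T,X} P(G|N,T,X)·P(T,X).

P(G|do(N)): backdoor, adjust for {T, X}.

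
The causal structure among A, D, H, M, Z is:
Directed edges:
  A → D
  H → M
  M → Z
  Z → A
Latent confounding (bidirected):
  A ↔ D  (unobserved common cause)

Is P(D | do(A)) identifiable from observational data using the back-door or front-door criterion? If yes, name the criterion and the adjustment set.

desc(A)\{A}={D}; candidates ⊆ {H,M,Z}.
A↔D: latent back-door arc(s) into A.
size 0: {}; under {} A still reaches {D,H,M,Z} ∋ D.
size 1: {H}, {M}, {Z}; under {H} A still reaches {D,M,Z} ∋ D.
size 2: {H,M}, {H,Z}, {M,Z}; under {H,M} A still reaches {D,Z} ∋ D.
A↔D cannot be blocked by any observed set — no back-door set.
No mediator lies on a directed A→…→D path.
Neither criterion identifies P(D|do(A)) in this graph.

P(D|do(A)): not identifiable (no BD/FD set).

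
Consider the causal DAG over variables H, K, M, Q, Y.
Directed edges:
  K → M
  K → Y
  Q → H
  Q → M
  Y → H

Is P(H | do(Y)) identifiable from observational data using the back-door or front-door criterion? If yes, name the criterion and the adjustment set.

desc(Y)\{Y}={H}; candidates ⊆ {K,M,Q}.
∅: Y⊥H given ∅ in G with Y→· removed — back-door holds.
P(H|do(Y)) = P(H|Y) — no adjustment needed.

P(H|do(Y)): backdoor, adjust for ∅.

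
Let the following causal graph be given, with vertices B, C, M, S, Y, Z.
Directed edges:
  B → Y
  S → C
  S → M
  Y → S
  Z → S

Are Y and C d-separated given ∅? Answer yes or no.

No — Y and C are d-connected given ∅.

Bayes-Ball from Y | ∅ reaches {B,C,M,S}.
C ∈ reach(Y|∅) ⇒ Y ⊥̸ C | ∅.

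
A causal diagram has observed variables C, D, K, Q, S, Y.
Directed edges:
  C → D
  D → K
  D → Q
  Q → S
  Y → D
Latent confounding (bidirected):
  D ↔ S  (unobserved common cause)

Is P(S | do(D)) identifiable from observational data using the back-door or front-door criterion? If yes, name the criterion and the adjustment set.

desc(D)\{D}={K,Q,S}; candidates ⊆ {C,Y}.
D↔S: latent back-door arc(s) into D.
size 0: {}; under {} D still reaches {C,S,Y} ∋ S.
size 1: {C}, {Y}; under {C} D still reaches {S,Y} ∋ S.
size 2: {C,Y}; under {C,Y} D still reaches {S} ∋ S.
D↔S cannot be blocked by any observed set — no back-door set.
{Q}: (i) intercepts every directed D→S path; (ii) no back-door D→{Q}; (iii) {D} blocks every back-door {Q}→S. Front-door holds.
P(S|do(D)) = Σ_{Q} P(Q|D) Σ_{D'} P(S|Q,D')P(D').

P(S|do(D)): frontdoor, adjust for {Q}.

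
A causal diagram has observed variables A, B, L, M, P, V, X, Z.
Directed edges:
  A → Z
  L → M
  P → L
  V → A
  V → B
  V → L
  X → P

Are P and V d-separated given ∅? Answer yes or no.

Yes — P ⊥ V | ∅.

Bayes-Ball from P | ∅ reaches {L,M,X}.
V ∉ reach(P|∅) ⇒ P ⊥ V | ∅.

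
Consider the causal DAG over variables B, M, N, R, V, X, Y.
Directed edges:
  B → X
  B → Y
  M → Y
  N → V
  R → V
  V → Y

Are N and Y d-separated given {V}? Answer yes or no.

Yes — N ⊥ Y | {V}.

Bayes-Ball from N | {V} reaches {R}.
Y ∉ reach(N|{V}) ⇒ N ⊥ Y | {V}.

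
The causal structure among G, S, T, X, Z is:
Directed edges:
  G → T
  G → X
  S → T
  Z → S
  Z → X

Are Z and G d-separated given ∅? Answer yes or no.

Yes — Z ⊥ G | ∅.

Bayes-Ball from Z | ∅ reaches {S,T,X}.
G ∉ reach(Z|∅) ⇒ Z ⊥ G | ∅.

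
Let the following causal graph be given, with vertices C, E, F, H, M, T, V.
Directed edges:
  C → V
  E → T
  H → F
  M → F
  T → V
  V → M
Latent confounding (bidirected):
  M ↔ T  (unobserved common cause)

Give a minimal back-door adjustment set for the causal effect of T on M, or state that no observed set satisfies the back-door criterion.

T→M: no observed back-door set.

desc(T)\{T}={F,M,V}; candidates ⊆ {C,E,H}.
T↔M: latent back-door arc(s) into T.
size 0: {}; under {} T still reaches {E,F,M} ∋ M.
size 1: {C}, {E}, {H}; under {C} T still reaches {E,F,M} ∋ M.
size 2: {C,E}, {C,H}, {E,H}; under {C,E} T still reaches {F,M} ∋ M.
T↔M cannot be blocked by any observed set — no back-door set.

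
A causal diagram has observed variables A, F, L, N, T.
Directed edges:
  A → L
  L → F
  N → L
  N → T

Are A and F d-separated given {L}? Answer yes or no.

Yes — A ⊥ F | {L}.

Bayes-Ball from A | {L} reaches {N,T}.
F ∉ reach(A|{L}) ⇒ A ⊥ F | {L}.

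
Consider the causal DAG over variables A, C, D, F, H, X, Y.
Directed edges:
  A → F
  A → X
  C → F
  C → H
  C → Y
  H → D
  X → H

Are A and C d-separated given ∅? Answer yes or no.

Yes — A ⊥ C | ∅.

Bayes-Ball from A | ∅ reaches {D,F,H,X}.
C ∉ reach(A|∅) ⇒ A ⊥ C | ∅.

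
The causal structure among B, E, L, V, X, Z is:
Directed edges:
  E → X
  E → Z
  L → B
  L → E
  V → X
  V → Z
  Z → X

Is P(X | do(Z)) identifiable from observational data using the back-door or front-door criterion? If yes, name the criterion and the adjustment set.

P(X|do(Z)): backdoor, adjust for {E, V}.

desc(Z)\{Z}={X}; candidates ⊆ {B,E,L,V}.
size 0: {}; under {} Z still reaches {B,E,L,V,X} ∋ X.
size 1: {B}, {E}, {L} …(+1); under {B} Z still reaches {E,L,V,X} ∋ X.
{E,V}: Z⊥X given {E,V} in G with Z→· removed — back-door holds.
P(X|do(Z)) = Σ_{E,V} P(X|Z,E,V)·P(E,V).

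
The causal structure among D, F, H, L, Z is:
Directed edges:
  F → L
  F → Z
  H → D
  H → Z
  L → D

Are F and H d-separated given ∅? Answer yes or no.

Yes — F ⊥ H | ∅.

Bayes-Ball from F | ∅ reaches {D,L,Z}.
H ∉ reach(F|∅) ⇒ F ⊥ H | ∅.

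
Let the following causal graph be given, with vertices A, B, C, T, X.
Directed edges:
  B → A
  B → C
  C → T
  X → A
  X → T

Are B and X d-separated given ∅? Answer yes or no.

Bayes-Ball from B | ∅ reaches {A,C,T}.
X ∉ reach(B|∅) ⇒ B ⊥ X | ∅.

Yes — B ⊥ X | ∅.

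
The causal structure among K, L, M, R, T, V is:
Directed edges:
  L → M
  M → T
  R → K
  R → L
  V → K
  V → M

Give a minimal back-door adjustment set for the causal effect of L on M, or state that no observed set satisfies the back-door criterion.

L→M: minimal back-door set ∅.

desc(L)\{L}={M,T}; candidates ⊆ {K,R,V}.
∅: L⊥M given ∅ in G with L→· removed — back-door holds.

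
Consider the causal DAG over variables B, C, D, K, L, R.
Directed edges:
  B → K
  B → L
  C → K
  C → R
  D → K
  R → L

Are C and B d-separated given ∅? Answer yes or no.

Yes — C ⊥ B | ∅.

Bayes-Ball from C | ∅ reaches {K,L,R}.
B ∉ reach(C|∅) ⇒ C ⊥ B | ∅.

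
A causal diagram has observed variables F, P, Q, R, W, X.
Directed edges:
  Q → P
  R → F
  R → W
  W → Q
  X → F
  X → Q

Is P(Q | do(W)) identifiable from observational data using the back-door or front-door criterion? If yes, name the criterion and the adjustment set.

desc(W)\{W}={P,Q}; candidates ⊆ {F,R,X}.
∅: W⊥Q given ∅ in G with W→· removed — back-door holds.
P(Q|do(W)) = P(Q|W) — no adjustment needed.

P(Q|do(W)): backdoor, adjust for ∅.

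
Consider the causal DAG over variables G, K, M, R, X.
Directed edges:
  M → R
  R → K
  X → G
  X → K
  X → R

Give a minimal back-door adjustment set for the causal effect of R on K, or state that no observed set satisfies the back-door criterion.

desc(R)\{R}={K}; candidates ⊆ {G,M,X}.
size 0: {}; under {} R still reaches {G,K,M,X} ∋ K.
{X}: R⊥K given {X} in G with R→· removed — back-door holds.

R→K: minimal back-door set {X}.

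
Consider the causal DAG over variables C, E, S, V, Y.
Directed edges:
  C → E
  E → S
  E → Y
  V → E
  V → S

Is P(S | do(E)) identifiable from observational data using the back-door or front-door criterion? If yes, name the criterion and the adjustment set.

desc(E)\{E}={S,Y}; candidates ⊆ {C,V}.
size 0: {}; under {} E still reaches {C,S,V} ∋ S.
{V}: E⊥S given {V} in G with E→· removed — back-door holds.
P(S|do(E)) = Σ_{V} P(S|E,V)·P(V).

P(S|do(E)): backdoor, adjust for {V}.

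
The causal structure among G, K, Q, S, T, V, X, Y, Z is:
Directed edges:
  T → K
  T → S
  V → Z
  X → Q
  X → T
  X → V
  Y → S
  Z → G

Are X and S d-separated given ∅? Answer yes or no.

Bayes-Ball from X | ∅ reaches {G,K,Q,S,T,V,Z}.
S ∈ reach(X|∅) ⇒ X ⊥̸ S | ∅.

No — X and S are d-connected given ∅.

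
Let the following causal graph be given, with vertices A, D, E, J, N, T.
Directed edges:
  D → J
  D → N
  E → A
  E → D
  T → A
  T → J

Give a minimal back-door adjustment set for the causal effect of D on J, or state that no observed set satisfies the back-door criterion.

desc(D)\{D}={J,N}; candidates ⊆ {A,E,T}.
∅: D⊥J given ∅ in G with D→· removed — back-door holds.

D→J: minimal back-door set ∅.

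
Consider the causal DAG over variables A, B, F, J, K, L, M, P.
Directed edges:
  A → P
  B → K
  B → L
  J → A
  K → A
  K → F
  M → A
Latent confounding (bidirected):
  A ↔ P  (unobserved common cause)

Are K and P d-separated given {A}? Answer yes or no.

Bayes-Ball from K | {A} reaches {B,F,J,L,M,P}.
P ∈ reach(K|{A}) ⇒ K ⊥̸ P | {A}.

No — K and P are d-connected given {A}.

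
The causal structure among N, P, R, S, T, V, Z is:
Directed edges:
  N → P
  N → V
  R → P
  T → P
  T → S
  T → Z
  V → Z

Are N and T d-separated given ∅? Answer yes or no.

Yes — N ⊥ T | ∅.

Bayes-Ball from N | ∅ reaches {P,V,Z}.
T ∉ reach(N|∅) ⇒ N ⊥ T | ∅.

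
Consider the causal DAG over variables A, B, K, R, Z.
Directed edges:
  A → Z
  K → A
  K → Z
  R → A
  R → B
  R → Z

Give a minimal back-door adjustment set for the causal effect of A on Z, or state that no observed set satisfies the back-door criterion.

desc(A)\{A}={Z}; candidates ⊆ {B,K,R}.
size 0: {}; under {} A still reaches {B,K,R,Z} ∋ Z.
size 1: {B}, {K}, {R}; under {B} A still reaches {K,R,Z} ∋ Z.
{K,R}: A⊥Z given {K,R} in G with A→· removed — back-door holds.

A→Z: minimal back-door set {K, R}.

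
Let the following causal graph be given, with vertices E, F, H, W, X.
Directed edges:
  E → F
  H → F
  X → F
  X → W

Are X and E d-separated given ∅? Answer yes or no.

Yes — X ⊥ E | ∅.

Bayes-Ball from X | ∅ reaches {F,W}.
E ∉ reach(X|∅) ⇒ X ⊥ E | ∅.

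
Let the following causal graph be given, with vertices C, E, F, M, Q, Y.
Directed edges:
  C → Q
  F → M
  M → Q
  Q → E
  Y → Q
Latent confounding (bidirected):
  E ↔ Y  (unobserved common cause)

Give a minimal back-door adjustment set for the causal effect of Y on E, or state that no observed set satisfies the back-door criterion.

desc(Y)\{Y}={E,Q}; candidates ⊆ {C,F,M}.
Y↔E: latent back-door arc(s) into Y.
size 0: {}; under {} Y still reaches {E} ∋ E.
size 1: {C}, {F}, {M}; under {C} Y still reaches {E} ∋ E.
size 2: {C,F}, {C,M}, {F,M}; under {C,F} Y still reaches {E} ∋ E.
Y↔E cannot be blocked by any observed set — no back-door set.

Y→E: no observed back-door set.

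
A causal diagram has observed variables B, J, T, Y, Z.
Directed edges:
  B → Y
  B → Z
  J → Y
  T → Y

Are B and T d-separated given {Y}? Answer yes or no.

Bayes-Ball from B | {Y} reaches {J,T,Z}.
T ∈ reach(B|{Y}) ⇒ B ⊥̸ T | {Y}.

No — B and T are d-connected given {Y}.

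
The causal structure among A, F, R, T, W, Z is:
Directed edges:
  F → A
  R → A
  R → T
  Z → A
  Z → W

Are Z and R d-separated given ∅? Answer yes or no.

Bayes-Ball from Z | ∅ reaches {A,W}.
R ∉ reach(Z|∅) ⇒ Z ⊥ R | ∅.

Yes — Z ⊥ R | ∅.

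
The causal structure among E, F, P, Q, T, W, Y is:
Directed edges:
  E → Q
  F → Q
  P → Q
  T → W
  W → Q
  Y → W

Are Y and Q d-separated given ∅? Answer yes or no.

No — Y and Q are d-connected given ∅.

Bayes-Ball from Y | ∅ reaches {Q,W}.
Q ∈ reach(Y|∅) ⇒ Y ⊥̸ Q | ∅.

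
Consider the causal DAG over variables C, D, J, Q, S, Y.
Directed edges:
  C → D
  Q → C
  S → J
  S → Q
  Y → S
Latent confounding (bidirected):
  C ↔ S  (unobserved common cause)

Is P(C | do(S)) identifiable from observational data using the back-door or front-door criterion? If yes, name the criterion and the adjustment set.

desc(S)\{S}={C,D,J,Q}; candidates ⊆ {Y}.
S↔C: latent back-door arc(s) into S.
size 0: {}; under {} S still reaches {C,D,Y} ∋ C.
size 1: {Y}; under {Y} S still reaches {C,D} ∋ C.
S↔C cannot be blocked by any observed set — no back-door set.
{Q}: (i) intercepts every directed S→C path; (ii) no back-door S→{Q}; (iii) {S} blocks every back-door {Q}→C. Front-door holds.
P(C|do(S)) = Σ_{Q} P(Q|S) Σ_{S'} P(C|Q,S')P(S').

P(C|do(S)): frontdoor, adjust for {Q}.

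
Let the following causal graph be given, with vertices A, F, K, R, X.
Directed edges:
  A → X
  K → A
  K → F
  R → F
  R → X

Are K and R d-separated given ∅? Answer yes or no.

Bayes-Ball from K | ∅ reaches {A,F,X}.
R ∉ reach(K|∅) ⇒ K ⊥ R | ∅.

Yes — K ⊥ R | ∅.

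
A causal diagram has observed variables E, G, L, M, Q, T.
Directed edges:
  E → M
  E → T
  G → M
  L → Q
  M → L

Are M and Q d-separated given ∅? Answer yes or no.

No — M and Q are d-connected given ∅.

Bayes-Ball from M | ∅ reaches {E,G,L,Q,T}.
Q ∈ reach(M|∅) ⇒ M ⊥̸ Q | ∅.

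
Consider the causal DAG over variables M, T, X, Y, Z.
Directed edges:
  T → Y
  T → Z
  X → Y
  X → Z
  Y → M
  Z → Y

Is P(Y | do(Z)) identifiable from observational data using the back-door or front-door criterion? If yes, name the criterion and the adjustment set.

P(Y|do(Z)): backdoor, adjust for {T, X}.

desc(Z)\{Z}={M,Y}; candidates ⊆ {T,X}.
size 0: {}; under {} Z still reaches {M,T,X,Y} ∋ Y.
size 1: {T}, {X}; under {T} Z still reaches {M,X,Y} ∋ Y.
{T,X}: Z⊥Y given {T,X} in G with Z→· removed — back-door holds.
P(Y|do(Z)) = Σ_{T,X} P(Y|Z,T,X)·P(T,X).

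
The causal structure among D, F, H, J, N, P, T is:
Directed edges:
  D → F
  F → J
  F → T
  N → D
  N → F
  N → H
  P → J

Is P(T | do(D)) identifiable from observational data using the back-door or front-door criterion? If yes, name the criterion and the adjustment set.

desc(D)\{D}={F,J,T}; candidates ⊆ {H,N,P}.
size 0: {}; under {} D still reaches {F,H,J,N,T} ∋ T.
{N}: D⊥T given {N} in G with D→· removed — back-door holds.
P(T|do(D)) = Σ_{N} P(T|D,N)·P(N).

P(T|do(D)): backdoor, adjust for {N}.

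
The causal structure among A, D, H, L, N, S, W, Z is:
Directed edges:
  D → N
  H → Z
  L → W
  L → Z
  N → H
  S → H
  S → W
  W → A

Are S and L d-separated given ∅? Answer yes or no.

Bayes-Ball from S | ∅ reaches {A,H,W,Z}.
L ∉ reach(S|∅) ⇒ S ⊥ L | ∅.

Yes — S ⊥ L | ∅.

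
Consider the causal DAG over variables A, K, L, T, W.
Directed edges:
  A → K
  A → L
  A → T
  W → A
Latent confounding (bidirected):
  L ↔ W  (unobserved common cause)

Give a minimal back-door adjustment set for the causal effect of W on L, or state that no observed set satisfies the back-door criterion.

desc(W)\{W}={A,K,L,T}; candidates ⊆ {—}.
W↔L: latent back-door arc(s) into W.
size 0: {}; under {} W still reaches {L} ∋ L.
W↔L cannot be blocked by any observed set — no back-door set.

W→L: no observed back-door set.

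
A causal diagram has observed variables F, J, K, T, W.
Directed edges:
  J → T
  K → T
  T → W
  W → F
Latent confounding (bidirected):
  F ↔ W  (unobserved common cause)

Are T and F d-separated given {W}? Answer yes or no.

No — T and F are d-connected given {W}.

Bayes-Ball from T | {W} reaches {F,J,K}.
F ∈ reach(T|{W}) ⇒ T ⊥̸ F | {W}.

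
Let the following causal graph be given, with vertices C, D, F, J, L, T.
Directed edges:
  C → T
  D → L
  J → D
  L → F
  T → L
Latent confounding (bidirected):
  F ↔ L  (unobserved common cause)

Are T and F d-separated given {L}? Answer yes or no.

No — T and F are d-connected given {L}.

Bayes-Ball from T | {L} reaches {C,D,F,J}.
F ∈ reach(T|{L}) ⇒ T ⊥̸ F | {L}.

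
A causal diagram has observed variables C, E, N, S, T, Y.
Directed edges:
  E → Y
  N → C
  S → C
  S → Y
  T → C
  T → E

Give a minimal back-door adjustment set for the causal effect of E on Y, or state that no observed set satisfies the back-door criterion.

E→Y: minimal back-door set ∅.

desc(E)\{E}={Y}; candidates ⊆ {C,N,S,T}.
∅: E⊥Y given ∅ in G with E→· removed — back-door holds.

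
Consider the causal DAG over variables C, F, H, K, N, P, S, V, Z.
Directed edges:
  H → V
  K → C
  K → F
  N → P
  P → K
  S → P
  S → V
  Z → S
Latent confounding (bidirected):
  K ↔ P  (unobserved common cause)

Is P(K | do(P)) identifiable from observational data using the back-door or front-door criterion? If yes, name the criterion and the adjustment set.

P(K|do(P)): not identifiable (no BD/FD set).

desc(P)\{P}={C,F,K}; candidates ⊆ {H,N,S,V,Z}.
P↔K: latent back-door arc(s) into P.
size 0: {}; under {} P still reaches {C,F,K,N,S,V,Z} ∋ K.
size 1: {H}, {N}, {S} …(+2); under {H} P still reaches {C,F,K,N,S,V,Z} ∋ K.
size 2: {H,N}, {H,S}, {H,V} …(+7); under {H,N} P still reaches {C,F,K,S,V,Z} ∋ K.
P↔K cannot be blocked by any observed set — no back-door set.
No mediator lies on a directed P→…→K path.
Neither criterion identifies P(K|do(P)) in this graph.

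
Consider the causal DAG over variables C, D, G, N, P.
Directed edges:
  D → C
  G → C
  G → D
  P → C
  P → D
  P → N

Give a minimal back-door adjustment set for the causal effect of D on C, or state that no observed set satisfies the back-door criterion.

desc(D)\{D}={C}; candidates ⊆ {G,N,P}.
size 0: {}; under {} D still reaches {C,G,N,P} ∋ C.
size 1: {G}, {N}, {P}; under {G} D still reaches {C,N,P} ∋ C.
{G,P}: D⊥C given {G,P} in G with D→· removed — back-door holds.

D→C: minimal back-door set {G, P}.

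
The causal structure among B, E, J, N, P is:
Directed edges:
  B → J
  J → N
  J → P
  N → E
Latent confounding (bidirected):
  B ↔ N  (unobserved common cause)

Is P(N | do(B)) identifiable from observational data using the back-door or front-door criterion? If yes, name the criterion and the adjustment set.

desc(B)\{B}={E,J,N,P}; candidates ⊆ {—}.
B↔N: latent back-door arc(s) into B.
size 0: {}; under {} B still reaches {E,N} ∋ N.
B↔N cannot be blocked by any observed set — no back-door set.
{J}: (i) intercepts every directed B→N path; (ii) no back-door B→{J}; (iii) {B} blocks every back-door {J}→N. Front-door holds.
P(N|do(B)) = Σ_{J} P(J|B) Σ_{B'} P(N|J,B')P(B').

P(N|do(B)): frontdoor, adjust for {J}.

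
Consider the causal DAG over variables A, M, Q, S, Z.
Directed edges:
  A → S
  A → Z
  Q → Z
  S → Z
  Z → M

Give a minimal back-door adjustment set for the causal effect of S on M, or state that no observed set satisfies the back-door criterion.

desc(S)\{S}={M,Z}; candidates ⊆ {A,Q}.
size 0: {}; under {} S still reaches {A,M,Z} ∋ M.
{A}: S⊥M given {A} in G with S→· removed — back-door holds.

S→M: minimal back-door set {A}.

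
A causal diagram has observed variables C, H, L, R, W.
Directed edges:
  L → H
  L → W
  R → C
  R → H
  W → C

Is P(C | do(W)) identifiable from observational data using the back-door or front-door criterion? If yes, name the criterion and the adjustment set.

P(C|do(W)): backdoor, adjust for ∅.

desc(W)\{W}={C}; candidates ⊆ {H,L,R}.
∅: W⊥C given ∅ in G with W→· removed — back-door holds.
P(C|do(W)) = P(C|W) — no adjustment needed.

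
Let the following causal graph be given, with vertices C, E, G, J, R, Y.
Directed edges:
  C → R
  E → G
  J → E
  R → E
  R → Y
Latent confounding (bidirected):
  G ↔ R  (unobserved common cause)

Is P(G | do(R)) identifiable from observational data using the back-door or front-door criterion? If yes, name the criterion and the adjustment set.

desc(R)\{R}={E,G,Y}; candidates ⊆ {C,J}.
R↔G: latent back-door arc(s) into R.
size 0: {}; under {} R still reaches {C,G} ∋ G.
size 1: {C}, {J}; under {C} R still reaches {G} ∋ G.
size 2: {C,J}; under {C,J} R still reaches {G} ∋ G.
R↔G cannot be blocked by any observed set — no back-door set.
{E}: (i) intercepts every directed R→G path; (ii) no back-door R→{E}; (iii) {R} blocks every back-door {E}→G. Front-door holds.
P(G|do(R)) = Σ_{E} P(E|R) Σ_{R'} P(G|E,R')P(R').

P(G|do(R)): frontdoor, adjust for {E}.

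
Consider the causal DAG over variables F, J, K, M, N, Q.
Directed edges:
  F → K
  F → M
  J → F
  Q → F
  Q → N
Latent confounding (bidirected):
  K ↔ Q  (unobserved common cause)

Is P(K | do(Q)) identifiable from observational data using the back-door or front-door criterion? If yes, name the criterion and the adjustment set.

desc(Q)\{Q}={F,K,M,N}; candidates ⊆ {J}.
Q↔K: latent back-door arc(s) into Q.
size 0: {}; under {} Q still reaches {K} ∋ K.
size 1: {J}; under {J} Q still reaches {K} ∋ K.
Q↔K cannot be blocked by any observed set — no back-door set.
{F}: (i) intercepts every directed Q→K path; (ii) no back-door Q→{F}; (iii) {Q} blocks every back-door {F}→K. Front-door holds.
P(K|do(Q)) = Σ_{F} P(F|Q) Σ_{Q'} P(K|F,Q')P(Q').

P(K|do(Q)): frontdoor, adjust for {F}.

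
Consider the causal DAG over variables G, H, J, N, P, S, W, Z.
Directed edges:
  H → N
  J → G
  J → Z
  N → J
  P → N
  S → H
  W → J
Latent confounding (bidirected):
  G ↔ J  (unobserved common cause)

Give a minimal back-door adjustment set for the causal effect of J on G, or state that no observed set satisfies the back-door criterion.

desc(J)\{J}={G,Z}; candidates ⊆ {H,N,P,S,W}.
J↔G: latent back-door arc(s) into J.
size 0: {}; under {} J still reaches {G,H,N,P,S,W} ∋ G.
size 1: {H}, {N}, {P} …(+2); under {H} J still reaches {G,N,P,W} ∋ G.
size 2: {H,N}, {H,P}, {H,S} …(+7); under {H,N} J still reaches {G,W} ∋ G.
J↔G cannot be blocked by any observed set — no back-door set.

J→G: no observed back-door set.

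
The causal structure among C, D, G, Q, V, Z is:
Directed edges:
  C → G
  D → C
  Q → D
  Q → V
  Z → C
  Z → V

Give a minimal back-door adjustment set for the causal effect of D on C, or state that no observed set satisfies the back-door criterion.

D→C: minimal back-door set ∅.

desc(D)\{D}={C,G}; candidates ⊆ {Q,V,Z}.
∅: D⊥C given ∅ in G with D→· removed — back-door holds.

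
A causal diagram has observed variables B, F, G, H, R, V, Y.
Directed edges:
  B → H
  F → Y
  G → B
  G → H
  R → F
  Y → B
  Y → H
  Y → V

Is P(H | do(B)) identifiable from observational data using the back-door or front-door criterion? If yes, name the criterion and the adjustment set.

P(H|do(B)): backdoor, adjust for {G, Y}.

desc(B)\{B}={H}; candidates ⊆ {F,G,R,V,Y}.
size 0: {}; under {} B still reaches {F,G,H,R,V,Y} ∋ H.
size 1: {F}, {G}, {R} …(+2); under {F} B still reaches {G,H,V,Y} ∋ H.
{G,Y}: B⊥H given {G,Y} in G with B→· removed — back-door holds.
P(H|do(B)) = Σ_{G,Y} P(H|B,G,Y)·P(G,Y).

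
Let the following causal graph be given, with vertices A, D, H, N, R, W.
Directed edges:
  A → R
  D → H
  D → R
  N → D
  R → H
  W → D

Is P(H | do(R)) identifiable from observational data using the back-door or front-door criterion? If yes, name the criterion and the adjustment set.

desc(R)\{R}={H}; candidates ⊆ {A,D,N,W}.
size 0: {}; under {} R still reaches {A,D,H,N,W} ∋ H.
{D}: R⊥H given {D} in G with R→· removed — back-door holds.
P(H|do(R)) = Σ_{D} P(H|R,D)·P(D).

P(H|do(R)): backdoor, adjust for {D}.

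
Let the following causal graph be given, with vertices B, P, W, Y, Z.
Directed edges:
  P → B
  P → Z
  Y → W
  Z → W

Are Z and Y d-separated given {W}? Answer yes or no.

No — Z and Y are d-connected given {W}.

Bayes-Ball from Z | {W} reaches {B,P,Y}.
Y ∈ reach(Z|{W}) ⇒ Z ⊥̸ Y | {W}.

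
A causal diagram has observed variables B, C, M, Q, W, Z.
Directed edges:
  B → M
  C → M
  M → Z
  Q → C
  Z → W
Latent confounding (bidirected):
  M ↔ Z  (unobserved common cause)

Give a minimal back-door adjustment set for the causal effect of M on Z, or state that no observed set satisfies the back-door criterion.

desc(M)\{M}={W,Z}; candidates ⊆ {B,C,Q}.
M↔Z: latent back-door arc(s) into M.
size 0: {}; under {} M still reaches {B,C,Q,W,Z} ∋ Z.
size 1: {B}, {C}, {Q}; under {B} M still reaches {C,Q,W,Z} ∋ Z.
size 2: {B,C}, {B,Q}, {C,Q}; under {B,C} M still reaches {W,Z} ∋ Z.
M↔Z cannot be blocked by any observed set — no back-door set.

M→Z: no observed back-door set.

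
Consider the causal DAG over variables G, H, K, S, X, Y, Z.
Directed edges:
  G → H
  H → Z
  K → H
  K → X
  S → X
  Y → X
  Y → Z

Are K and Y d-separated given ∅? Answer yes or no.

Bayes-Ball from K | ∅ reaches {H,X,Z}.
Y ∉ reach(K|∅) ⇒ K ⊥ Y | ∅.

Yes — K ⊥ Y | ∅.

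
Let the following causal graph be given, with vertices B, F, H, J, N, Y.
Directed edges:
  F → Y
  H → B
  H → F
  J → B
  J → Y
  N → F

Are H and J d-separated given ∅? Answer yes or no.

Bayes-Ball from H | ∅ reaches {B,F,Y}.
J ∉ reach(H|∅) ⇒ H ⊥ J | ∅.

Yes — H ⊥ J | ∅.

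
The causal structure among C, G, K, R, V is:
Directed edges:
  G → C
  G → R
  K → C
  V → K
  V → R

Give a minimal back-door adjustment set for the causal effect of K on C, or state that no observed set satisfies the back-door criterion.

desc(K)\{K}={C}; candidates ⊆ {G,R,V}.
∅: K⊥C given ∅ in G with K→· removed — back-door holds.

K→C: minimal back-door set ∅.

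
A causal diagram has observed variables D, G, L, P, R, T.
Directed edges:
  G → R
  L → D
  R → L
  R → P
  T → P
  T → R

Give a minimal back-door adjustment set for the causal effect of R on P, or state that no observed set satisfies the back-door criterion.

R→P: minimal back-door set {T}.

desc(R)\{R}={D,L,P}; candidates ⊆ {G,T}.
size 0: {}; under {} R still reaches {G,P,T} ∋ P.
{T}: R⊥P given {T} in G with R→· removed — back-door holds.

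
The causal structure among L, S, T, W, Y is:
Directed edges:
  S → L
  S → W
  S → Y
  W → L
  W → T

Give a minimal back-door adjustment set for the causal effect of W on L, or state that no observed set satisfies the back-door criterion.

desc(W)\{W}={L,T}; candidates ⊆ {S,Y}.
size 0: {}; under {} W still reaches {L,S,Y} ∋ L.
{S}: W⊥L given {S} in G with W→· removed — back-door holds.

W→L: minimal back-door set {S}.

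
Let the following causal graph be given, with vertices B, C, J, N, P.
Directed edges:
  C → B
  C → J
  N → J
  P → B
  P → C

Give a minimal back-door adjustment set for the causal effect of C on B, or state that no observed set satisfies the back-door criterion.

desc(C)\{C}={B,J}; candidates ⊆ {N,P}.
size 0: {}; under {} C still reaches {B,P} ∋ B.
{P}: C⊥B given {P} in G with C→· removed — back-door holds.

C→B: minimal back-door set {P}.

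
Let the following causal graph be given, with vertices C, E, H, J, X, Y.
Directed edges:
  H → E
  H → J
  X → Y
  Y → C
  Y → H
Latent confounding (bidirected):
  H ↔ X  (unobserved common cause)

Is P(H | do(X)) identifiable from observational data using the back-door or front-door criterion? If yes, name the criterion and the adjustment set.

desc(X)\{X}={C,E,H,J,Y}; candidates ⊆ {—}.
X↔H: latent back-door arc(s) into X.
size 0: {}; under {} X still reaches {E,H,J} ∋ H.
X↔H cannot be blocked by any observed set — no back-door set.
{Y}: (i) intercepts every directed X→H path; (ii) no back-door X→{Y}; (iii) {X} blocks every back-door {Y}→H. Front-door holds.
P(H|do(X)) = Σ_{Y} P(Y|X) Σ_{X'} P(H|Y,X')P(X').

P(H|do(X)): frontdoor, adjust for {Y}.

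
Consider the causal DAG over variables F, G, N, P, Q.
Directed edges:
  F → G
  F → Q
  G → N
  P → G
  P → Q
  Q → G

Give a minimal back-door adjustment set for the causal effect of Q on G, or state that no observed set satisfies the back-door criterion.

Q→G: minimal back-door set {F, P}.

desc(Q)\{Q}={G,N}; candidates ⊆ {F,P}.
size 0: {}; under {} Q still reaches {F,G,N,P} ∋ G.
size 1: {F}, {P}; under {F} Q still reaches {G,N,P} ∋ G.
{F,P}: Q⊥G given {F,P} in G with Q→· removed — back-door holds.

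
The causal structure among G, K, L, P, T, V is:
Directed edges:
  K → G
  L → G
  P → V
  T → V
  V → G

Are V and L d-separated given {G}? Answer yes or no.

Bayes-Ball from V | {G} reaches {K,L,P,T}.
L ∈ reach(V|{G}) ⇒ V ⊥̸ L | {G}.

No — V and L are d-connected given {G}.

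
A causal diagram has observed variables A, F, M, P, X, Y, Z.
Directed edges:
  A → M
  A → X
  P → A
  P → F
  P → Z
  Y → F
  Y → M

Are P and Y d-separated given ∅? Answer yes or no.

Yes — P ⊥ Y | ∅.

Bayes-Ball from P | ∅ reaches {A,F,M,X,Z}.
Y ∉ reach(P|∅) ⇒ P ⊥ Y | ∅.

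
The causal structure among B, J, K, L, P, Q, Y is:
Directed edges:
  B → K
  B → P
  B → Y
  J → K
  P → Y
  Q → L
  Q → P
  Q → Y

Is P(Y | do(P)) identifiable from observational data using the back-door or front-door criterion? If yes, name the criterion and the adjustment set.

desc(P)\{P}={Y}; candidates ⊆ {B,J,K,L,Q}.
size 0: {}; under {} P still reaches {B,K,L,Q,Y} ∋ Y.
size 1: {B}, {J}, {K} …(+2); under {B} P still reaches {L,Q,Y} ∋ Y.
{B,Q}: P⊥Y given {B,Q} in G with P→· removed — back-door holds.
P(Y|do(P)) = Σ_{B,Q} P(Y|P,B,Q)·P(B,Q).

P(Y|do(P)): backdoor, adjust for {B, Q}.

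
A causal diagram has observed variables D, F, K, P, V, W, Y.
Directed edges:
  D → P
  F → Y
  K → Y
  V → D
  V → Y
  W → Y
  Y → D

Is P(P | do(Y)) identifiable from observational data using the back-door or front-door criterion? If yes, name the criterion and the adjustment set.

desc(Y)\{Y}={D,P}; candidates ⊆ {F,K,V,W}.
size 0: {}; under {} Y still reaches {D,F,K,P,V,W} ∋ P.
{V}: Y⊥P given {V} in G with Y→· removed — back-door holds.
P(P|do(Y)) = Σ_{V} P(P|Y,V)·P(V).

P(P|do(Y)): backdoor, adjust for {V}.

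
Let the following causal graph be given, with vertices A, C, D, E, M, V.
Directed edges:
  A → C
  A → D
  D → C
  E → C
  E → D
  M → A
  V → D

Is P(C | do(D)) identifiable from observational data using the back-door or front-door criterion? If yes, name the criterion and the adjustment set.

P(C|do(D)): backdoor, adjust for {A, E}.

desc(D)\{D}={C}; candidates ⊆ {A,E,M,V}.
size 0: {}; under {} D still reaches {A,C,E,M,V} ∋ C.
size 1: {A}, {E}, {M} …(+1); under {A} D still reaches {C,E,V} ∋ C.
{A,E}: D⊥C given {A,E} in G with D→· removed — back-door holds.
P(C|do(D)) = Σ_{A,E} P(C|D,A,E)·P(A,E).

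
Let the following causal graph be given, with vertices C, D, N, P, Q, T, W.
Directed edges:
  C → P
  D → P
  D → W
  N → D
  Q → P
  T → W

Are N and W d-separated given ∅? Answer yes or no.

No — N and W are d-connected given ∅.

Bayes-Ball from N | ∅ reaches {D,P,W}.
W ∈ reach(N|∅) ⇒ N ⊥̸ W | ∅.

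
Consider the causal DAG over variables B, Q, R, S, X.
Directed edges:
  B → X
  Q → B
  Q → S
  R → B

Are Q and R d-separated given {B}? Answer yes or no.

Bayes-Ball from Q | {B} reaches {R,S}.
R ∈ reach(Q|{B}) ⇒ Q ⊥̸ R | {B}.

No — Q and R are d-connected given {B}.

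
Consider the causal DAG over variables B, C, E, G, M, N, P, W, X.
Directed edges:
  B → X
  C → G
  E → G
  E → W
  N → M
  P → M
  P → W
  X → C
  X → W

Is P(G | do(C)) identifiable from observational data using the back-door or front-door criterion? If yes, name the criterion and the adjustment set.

P(G|do(C)): backdoor, adjust for ∅.

desc(C)\{C}={G}; candidates ⊆ {B,E,M,N,P,W,X}.
∅: C⊥G given ∅ in G with C→· removed — back-door holds.
P(G|do(C)) = P(G|C) — no adjustment needed.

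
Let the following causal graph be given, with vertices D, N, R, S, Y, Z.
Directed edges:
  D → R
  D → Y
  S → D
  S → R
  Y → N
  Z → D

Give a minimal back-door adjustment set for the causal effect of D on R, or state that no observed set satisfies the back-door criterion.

desc(D)\{D}={N,R,Y}; candidates ⊆ {S,Z}.
size 0: {}; under {} D still reaches {R,S,Z} ∋ R.
{S}: D⊥R given {S} in G with D→· removed — back-door holds.

D→R: minimal back-door set {S}.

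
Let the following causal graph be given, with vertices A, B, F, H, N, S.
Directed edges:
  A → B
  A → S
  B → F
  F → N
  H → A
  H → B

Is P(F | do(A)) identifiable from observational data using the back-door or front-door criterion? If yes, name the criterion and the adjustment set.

P(F|do(A)): backdoor, adjust for {H}.

desc(A)\{A}={B,F,N,S}; candidates ⊆ {H}.
size 0: {}; under {} A still reaches {B,F,H,N} ∋ F.
{H}: A⊥F given {H} in G with A→· removed — back-door holds.
P(F|do(A)) = Σ_{H} P(F|A,H)·P(H).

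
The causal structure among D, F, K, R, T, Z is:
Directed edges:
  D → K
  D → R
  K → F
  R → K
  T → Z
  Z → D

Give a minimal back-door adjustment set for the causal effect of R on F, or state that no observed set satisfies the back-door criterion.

R→F: minimal back-door set {D}.

desc(R)\{R}={F,K}; candidates ⊆ {D,T,Z}.
size 0: {}; under {} R still reaches {D,F,K,T,Z} ∋ F.
{D}: R⊥F given {D} in G with R→· removed — back-door holds.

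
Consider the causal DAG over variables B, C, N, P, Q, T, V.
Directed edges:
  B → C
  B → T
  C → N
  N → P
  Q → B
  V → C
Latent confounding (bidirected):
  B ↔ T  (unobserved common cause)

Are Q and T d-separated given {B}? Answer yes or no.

Bayes-Ball from Q | {B} reaches {T}.
T ∈ reach(Q|{B}) ⇒ Q ⊥̸ T | {B}.

No — Q and T are d-connected given {B}.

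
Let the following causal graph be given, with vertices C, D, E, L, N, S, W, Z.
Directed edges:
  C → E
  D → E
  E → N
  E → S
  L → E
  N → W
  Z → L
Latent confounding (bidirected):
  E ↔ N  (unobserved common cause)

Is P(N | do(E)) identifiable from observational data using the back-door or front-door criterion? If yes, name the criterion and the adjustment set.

P(N|do(E)): not identifiable (no BD/FD set).

desc(E)\{E}={N,S,W}; candidates ⊆ {C,D,L,Z}.
E↔N: latent back-door arc(s) into E.
size 0: {}; under {} E still reaches {C,D,L,N,W,Z} ∋ N.
size 1: {C}, {D}, {L} …(+1); under {C} E still reaches {D,L,N,W,Z} ∋ N.
size 2: {C,D}, {C,L}, {C,Z} …(+3); under {C,D} E still reaches {L,N,W,Z} ∋ N.
E↔N cannot be blocked by any observed set — no back-door set.
No mediator lies on a directed E→…→N path.
Neither criterion identifies P(N|do(E)) in this graph.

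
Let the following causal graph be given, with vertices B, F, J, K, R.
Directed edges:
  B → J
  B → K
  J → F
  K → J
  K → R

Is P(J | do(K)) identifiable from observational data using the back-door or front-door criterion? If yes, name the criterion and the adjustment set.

P(J|do(K)): backdoor, adjust for {B}.

desc(K)\{K}={F,J,R}; candidates ⊆ {B}.
size 0: {}; under {} K still reaches {B,F,J} ∋ J.
{B}: K⊥J given {B} in G with K→· removed — back-door holds.
P(J|do(K)) = Σ_{B} P(J|K,B)·P(B).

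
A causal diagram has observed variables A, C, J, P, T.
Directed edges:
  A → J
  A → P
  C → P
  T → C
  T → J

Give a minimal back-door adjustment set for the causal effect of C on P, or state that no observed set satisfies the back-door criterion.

C→P: minimal back-door set ∅.

desc(C)\{C}={P}; candidates ⊆ {A,J,T}.
∅: C⊥P given ∅ in G with C→· removed — back-door holds.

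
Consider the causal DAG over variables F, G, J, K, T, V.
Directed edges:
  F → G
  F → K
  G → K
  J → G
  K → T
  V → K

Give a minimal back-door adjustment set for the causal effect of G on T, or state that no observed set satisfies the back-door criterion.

G→T: minimal back-door set {F}.

desc(G)\{G}={K,T}; candidates ⊆ {F,J,V}.
size 0: {}; under {} G still reaches {F,J,K,T} ∋ T.
{F}: G⊥T given {F} in G with G→· removed — back-door holds.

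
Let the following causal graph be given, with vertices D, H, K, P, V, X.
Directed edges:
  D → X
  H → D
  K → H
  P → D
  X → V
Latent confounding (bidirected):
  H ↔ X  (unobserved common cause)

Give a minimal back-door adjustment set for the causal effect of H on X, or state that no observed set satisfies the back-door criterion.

H→X: no observed back-door set.

desc(H)\{H}={D,V,X}; candidates ⊆ {K,P}.
H↔X: latent back-door arc(s) into H.
size 0: {}; under {} H still reaches {K,V,X} ∋ X.
size 1: {K}, {P}; under {K} H still reaches {V,X} ∋ X.
size 2: {K,P}; under {K,P} H still reaches {V,X} ∋ X.
H↔X cannot be blocked by any observed set — no back-door set.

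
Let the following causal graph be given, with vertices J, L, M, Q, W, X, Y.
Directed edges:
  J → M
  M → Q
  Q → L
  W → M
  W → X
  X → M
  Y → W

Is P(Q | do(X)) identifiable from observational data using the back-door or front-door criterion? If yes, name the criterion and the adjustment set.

desc(X)\{X}={L,M,Q}; candidates ⊆ {J,W,Y}.
size 0: {}; under {} X still reaches {L,M,Q,W,Y} ∋ Q.
{W}: X⊥Q given {W} in G with X→· removed — back-door holds.
P(Q|do(X)) = Σ_{W} P(Q|X,W)·P(W).

P(Q|do(X)): backdoor, adjust for {W}.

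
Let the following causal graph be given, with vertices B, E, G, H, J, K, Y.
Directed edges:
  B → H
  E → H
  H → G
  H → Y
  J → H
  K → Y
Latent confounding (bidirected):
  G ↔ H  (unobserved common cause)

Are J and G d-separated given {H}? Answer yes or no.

Bayes-Ball from J | {H} reaches {B,E,G}.
G ∈ reach(J|{H}) ⇒ J ⊥̸ G | {H}.

No — J and G are d-connected given {H}.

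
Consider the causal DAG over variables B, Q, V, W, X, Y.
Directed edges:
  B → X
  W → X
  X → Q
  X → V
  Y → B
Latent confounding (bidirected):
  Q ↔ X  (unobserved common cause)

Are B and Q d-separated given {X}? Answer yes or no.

No — B and Q are d-connected given {X}.

Bayes-Ball from B | {X} reaches {Q,W,Y}.
Q ∈ reach(B|{X}) ⇒ B ⊥̸ Q | {X}.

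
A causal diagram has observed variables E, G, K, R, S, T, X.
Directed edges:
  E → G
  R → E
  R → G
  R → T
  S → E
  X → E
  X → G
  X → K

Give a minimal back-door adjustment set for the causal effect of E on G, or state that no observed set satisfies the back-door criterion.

E→G: minimal back-door set {R, X}.

desc(E)\{E}={G}; candidates ⊆ {K,R,S,T,X}.
size 0: {}; under {} E still reaches {G,K,R,S,T,X} ∋ G.
size 1: {K}, {R}, {S} …(+2); under {K} E still reaches {G,R,S,T,X} ∋ G.
{R,X}: E⊥G given {R,X} in G with E→· removed — back-door holds.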